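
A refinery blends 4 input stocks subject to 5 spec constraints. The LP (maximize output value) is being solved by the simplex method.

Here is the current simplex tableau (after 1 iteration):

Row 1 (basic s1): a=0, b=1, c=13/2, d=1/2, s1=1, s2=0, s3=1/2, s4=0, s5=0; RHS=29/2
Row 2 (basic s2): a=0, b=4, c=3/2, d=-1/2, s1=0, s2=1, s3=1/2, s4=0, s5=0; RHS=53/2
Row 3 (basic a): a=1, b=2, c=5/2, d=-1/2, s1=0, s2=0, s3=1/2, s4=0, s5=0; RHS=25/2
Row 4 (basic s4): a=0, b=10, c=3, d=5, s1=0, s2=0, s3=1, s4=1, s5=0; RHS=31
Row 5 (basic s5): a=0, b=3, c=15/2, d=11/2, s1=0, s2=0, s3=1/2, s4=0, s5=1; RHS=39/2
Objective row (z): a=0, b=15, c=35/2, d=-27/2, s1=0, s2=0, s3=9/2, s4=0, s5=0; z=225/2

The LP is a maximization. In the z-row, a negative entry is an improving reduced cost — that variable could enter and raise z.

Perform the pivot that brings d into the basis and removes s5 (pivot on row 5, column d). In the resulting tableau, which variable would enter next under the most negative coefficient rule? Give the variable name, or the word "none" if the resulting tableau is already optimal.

none

Pivot element 11/2. New z-row = old z-row − (-27/2)·(row 5/(11/2)).
Updated z-row coefficients: a: 0, b: 246/11, c: 395/11, d: 0, s1: 0, s2: 0, s3: 63/11, s4: 0, s5: 27/11.
No coefficient is strictly negative; the tableau after this pivot is optimal.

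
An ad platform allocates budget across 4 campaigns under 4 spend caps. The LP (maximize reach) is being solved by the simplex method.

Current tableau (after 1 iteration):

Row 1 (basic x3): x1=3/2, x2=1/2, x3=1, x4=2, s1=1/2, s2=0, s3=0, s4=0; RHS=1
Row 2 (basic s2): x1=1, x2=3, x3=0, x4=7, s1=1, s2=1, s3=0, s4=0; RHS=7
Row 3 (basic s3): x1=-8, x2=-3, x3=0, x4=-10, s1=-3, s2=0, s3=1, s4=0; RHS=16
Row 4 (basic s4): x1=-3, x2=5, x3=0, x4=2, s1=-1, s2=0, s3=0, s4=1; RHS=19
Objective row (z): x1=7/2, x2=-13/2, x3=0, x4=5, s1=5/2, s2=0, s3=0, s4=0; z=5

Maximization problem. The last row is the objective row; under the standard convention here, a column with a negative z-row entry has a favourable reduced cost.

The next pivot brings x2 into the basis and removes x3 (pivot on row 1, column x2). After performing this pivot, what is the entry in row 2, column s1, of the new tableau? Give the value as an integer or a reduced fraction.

Pivot element is row 1, column x2: 1/2.
Normalize row 1: new (row 1, s1) = (1/2)/(1/2) = 1.
row 2 ← row 2 − 3·(new row 1): 1 − 3·1 = -2.

-2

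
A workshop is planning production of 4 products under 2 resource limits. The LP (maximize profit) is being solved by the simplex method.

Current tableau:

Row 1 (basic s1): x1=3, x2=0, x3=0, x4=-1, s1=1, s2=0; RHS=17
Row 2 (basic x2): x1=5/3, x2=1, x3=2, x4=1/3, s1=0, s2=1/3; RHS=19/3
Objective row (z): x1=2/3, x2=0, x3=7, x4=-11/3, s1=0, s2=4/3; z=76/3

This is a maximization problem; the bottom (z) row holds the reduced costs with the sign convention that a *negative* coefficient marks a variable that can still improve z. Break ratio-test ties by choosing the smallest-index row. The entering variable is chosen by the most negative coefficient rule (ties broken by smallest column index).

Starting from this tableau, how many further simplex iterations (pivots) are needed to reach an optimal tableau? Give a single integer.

1

pivot: x4 in, x2 out → z = 95
No improving column remains; optimal.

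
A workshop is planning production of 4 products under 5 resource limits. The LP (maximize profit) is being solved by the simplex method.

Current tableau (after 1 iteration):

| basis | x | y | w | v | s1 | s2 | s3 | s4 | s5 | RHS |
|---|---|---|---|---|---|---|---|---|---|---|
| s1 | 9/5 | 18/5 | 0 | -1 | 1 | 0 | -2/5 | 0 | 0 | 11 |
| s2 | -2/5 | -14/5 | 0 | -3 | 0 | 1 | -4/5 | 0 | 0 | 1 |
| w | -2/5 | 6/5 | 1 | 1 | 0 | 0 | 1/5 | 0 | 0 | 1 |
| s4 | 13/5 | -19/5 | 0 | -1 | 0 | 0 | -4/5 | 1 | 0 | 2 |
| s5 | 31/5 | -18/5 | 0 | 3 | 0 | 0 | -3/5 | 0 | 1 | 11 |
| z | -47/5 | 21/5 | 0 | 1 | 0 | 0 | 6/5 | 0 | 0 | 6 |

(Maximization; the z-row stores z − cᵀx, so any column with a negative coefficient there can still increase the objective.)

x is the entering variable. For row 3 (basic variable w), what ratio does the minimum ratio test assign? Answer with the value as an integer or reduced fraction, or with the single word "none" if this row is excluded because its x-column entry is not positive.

none

The x entry in row 3 is -2/5 ≤ 0, so this row gives no ratio.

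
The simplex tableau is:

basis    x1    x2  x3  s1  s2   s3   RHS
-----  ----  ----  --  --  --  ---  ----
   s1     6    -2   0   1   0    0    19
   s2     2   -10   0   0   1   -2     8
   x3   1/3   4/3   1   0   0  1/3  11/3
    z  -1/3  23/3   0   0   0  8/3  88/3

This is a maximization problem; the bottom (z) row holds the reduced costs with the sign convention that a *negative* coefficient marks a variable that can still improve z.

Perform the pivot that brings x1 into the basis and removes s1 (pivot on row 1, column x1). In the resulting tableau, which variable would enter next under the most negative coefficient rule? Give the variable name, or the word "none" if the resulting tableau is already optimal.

none

Pivot element 6. New z-row = old z-row − (-1/3)·(row 1/6).
Updated z-row coefficients: x1: 0, x2: 68/9, x3: 0, s1: 1/18, s2: 0, s3: 8/3.
No coefficient is strictly negative; the tableau after this pivot is optimal.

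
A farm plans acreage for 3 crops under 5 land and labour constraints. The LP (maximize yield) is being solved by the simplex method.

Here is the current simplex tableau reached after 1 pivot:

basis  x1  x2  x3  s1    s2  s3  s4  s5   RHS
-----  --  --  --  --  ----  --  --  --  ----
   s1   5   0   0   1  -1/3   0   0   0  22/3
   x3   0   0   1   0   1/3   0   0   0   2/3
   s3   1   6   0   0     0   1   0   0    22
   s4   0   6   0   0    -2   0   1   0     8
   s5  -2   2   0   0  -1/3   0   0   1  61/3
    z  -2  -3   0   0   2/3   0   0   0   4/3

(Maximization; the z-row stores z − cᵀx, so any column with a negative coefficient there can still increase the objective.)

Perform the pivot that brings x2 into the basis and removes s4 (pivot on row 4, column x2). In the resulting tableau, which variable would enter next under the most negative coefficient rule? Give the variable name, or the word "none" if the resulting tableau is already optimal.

x1

Pivot element 6. New z-row = old z-row − (-3)·(row 4/6).
Updated z-row coefficients: x1: -2, x2: 0, x3: 0, s1: 0, s2: -1/3, s3: 0, s4: 1/2, s5: 0.
The most negative is -2 in column x1, so x1 would enter next.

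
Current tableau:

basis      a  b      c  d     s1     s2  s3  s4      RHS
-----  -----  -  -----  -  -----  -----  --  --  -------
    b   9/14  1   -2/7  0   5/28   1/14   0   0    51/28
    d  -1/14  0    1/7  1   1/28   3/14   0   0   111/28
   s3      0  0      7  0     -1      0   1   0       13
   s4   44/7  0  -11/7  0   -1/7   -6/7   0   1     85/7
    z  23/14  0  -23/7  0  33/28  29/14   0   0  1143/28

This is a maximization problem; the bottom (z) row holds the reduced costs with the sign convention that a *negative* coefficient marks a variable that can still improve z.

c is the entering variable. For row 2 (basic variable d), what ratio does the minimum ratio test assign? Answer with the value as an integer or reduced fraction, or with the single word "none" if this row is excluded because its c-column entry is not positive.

111/4

Ratio = RHS / (c entry) = (111/28) / (1/7) = 111/4.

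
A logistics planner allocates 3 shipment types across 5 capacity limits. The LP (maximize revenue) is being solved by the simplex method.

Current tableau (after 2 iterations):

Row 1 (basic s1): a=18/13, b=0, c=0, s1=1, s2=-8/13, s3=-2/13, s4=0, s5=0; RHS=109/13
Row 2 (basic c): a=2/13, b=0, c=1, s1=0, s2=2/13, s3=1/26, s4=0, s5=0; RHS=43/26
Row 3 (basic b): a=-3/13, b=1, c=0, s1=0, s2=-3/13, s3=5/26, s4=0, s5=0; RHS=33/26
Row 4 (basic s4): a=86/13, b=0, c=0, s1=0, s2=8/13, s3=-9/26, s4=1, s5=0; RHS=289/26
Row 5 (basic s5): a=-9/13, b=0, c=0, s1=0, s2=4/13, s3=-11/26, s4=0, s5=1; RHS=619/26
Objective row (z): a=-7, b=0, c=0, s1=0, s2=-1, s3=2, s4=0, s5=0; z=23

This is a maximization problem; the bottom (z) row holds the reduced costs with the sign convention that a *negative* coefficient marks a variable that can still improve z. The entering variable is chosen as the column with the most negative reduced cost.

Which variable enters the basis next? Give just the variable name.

a

Objective-row coefficients: a: -7, b: 0, c: 0, s1: 0, s2: -1, s3: 2, s4: 0, s5: 0.
The most negative is -7 in column a, so a enters.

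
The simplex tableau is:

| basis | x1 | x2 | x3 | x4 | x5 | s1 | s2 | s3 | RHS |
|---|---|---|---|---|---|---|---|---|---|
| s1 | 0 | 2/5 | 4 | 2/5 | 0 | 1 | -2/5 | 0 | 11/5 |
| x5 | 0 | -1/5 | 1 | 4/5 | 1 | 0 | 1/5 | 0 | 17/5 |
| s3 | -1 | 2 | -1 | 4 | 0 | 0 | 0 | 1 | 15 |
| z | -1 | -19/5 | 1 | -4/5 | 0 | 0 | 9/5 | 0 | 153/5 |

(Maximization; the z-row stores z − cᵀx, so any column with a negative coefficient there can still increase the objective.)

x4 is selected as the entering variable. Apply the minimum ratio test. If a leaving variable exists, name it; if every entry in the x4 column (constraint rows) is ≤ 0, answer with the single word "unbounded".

s3

Ratios: row 1 (s1): (11/5)/(2/5) = 11/2; row 2 (x5): (17/5)/(4/5) = 17/4; row 3 (s3): 15/4 = 15/4.
Minimum ratio is in the s3 row, so s3 leaves.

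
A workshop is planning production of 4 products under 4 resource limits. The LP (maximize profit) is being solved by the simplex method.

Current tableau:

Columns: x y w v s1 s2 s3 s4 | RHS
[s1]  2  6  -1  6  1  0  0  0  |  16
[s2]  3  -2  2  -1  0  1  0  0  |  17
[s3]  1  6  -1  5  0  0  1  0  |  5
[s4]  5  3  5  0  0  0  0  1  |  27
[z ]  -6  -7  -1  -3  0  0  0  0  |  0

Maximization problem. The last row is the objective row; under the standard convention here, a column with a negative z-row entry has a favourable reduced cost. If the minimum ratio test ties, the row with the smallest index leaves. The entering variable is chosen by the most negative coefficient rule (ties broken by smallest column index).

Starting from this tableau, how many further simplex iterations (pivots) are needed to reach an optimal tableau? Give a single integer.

pivot: y in, s3 out → z = 35/6
pivot: x in, y out → z = 30
pivot: w in, s4 out → z = 157/5
No improving column remains; optimal.

3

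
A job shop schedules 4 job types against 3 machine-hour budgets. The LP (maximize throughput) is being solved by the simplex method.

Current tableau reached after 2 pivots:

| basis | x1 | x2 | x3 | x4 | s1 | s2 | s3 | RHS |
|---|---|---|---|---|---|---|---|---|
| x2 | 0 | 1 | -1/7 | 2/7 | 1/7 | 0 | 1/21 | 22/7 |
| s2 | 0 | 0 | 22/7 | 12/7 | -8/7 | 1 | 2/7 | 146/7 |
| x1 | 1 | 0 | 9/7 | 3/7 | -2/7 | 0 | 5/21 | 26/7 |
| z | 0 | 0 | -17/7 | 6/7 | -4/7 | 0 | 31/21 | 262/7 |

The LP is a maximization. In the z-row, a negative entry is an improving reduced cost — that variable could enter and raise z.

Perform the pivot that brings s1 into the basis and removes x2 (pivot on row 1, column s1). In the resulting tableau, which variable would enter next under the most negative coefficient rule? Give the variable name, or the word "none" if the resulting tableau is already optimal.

Pivot element 1/7. New z-row = old z-row − (-4/7)·(row 1/(1/7)).
Updated z-row coefficients: x1: 0, x2: 4, x3: -3, x4: 2, s1: 0, s2: 0, s3: 5/3.
The most negative is -3 in column x3, so x3 would enter next.

x3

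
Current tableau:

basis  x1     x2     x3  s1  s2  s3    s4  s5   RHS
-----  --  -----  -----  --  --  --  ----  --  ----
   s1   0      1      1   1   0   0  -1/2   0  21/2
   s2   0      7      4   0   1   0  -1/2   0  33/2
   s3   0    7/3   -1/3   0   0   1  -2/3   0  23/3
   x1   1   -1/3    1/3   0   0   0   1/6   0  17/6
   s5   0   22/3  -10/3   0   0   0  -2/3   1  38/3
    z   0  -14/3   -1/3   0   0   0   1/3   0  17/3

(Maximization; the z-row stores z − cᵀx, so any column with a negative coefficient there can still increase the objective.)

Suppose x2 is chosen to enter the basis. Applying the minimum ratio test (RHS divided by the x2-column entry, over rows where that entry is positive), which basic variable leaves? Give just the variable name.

Ratios: row 1 (s1): (21/2)/1 = 21/2; row 2 (s2): (33/2)/7 = 33/14; row 3 (s3): (23/3)/(7/3) = 23/7; row 4 (x1): entry -1/3 ≤ 0, skip; row 5 (s5): (38/3)/(22/3) = 19/11.
Minimum ratio 19/11 is in the s5 row, so s5 leaves.

s5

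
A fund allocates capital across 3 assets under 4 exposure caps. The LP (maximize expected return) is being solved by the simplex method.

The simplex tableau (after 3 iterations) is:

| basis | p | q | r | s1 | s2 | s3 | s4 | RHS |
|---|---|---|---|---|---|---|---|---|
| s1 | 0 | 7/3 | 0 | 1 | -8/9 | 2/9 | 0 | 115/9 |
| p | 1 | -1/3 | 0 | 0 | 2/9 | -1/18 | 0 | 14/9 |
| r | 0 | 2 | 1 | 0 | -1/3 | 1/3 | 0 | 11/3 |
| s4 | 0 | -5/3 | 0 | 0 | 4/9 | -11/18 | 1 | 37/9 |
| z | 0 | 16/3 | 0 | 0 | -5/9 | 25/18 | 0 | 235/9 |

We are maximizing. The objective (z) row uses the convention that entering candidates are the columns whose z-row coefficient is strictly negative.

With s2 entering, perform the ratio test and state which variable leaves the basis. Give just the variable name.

p

Ratios: row 1 (s1): entry -8/9 ≤ 0, skip; row 2 (p): (14/9)/(2/9) = 7; row 3 (r): entry -1/3 ≤ 0, skip; row 4 (s4): (37/9)/(4/9) = 37/4.
Minimum ratio 7 is in the p row, so p leaves.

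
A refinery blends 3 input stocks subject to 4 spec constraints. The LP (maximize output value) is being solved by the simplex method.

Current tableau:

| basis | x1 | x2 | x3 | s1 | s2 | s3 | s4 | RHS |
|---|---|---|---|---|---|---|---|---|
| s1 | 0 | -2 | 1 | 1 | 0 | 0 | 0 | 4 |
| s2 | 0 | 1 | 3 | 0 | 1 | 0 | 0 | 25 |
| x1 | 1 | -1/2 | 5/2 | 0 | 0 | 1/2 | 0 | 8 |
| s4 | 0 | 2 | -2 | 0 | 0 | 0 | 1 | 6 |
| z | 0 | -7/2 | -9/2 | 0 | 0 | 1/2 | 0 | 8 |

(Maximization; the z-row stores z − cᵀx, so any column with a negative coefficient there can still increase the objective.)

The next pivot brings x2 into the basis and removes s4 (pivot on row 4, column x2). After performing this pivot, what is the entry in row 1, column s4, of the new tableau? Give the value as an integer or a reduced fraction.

Pivot element is row 4, column x2: 2.
Normalize row 4: new (row 4, s4) = 1/2 = 1/2.
row 1 ← row 1 − (-2)·(new row 4): 0 − (-2)·(1/2) = 1.

1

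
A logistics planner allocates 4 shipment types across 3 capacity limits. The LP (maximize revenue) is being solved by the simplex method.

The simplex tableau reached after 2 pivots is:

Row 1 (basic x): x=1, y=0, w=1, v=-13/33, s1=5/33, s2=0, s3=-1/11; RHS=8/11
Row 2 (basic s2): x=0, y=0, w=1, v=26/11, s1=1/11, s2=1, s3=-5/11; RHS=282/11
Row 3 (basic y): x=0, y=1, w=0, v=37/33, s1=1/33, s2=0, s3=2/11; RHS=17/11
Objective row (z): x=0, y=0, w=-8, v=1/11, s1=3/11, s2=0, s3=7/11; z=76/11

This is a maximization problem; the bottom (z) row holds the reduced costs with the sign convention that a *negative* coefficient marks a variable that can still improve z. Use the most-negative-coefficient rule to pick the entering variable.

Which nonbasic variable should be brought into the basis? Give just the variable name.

Objective-row coefficients: x: 0, y: 0, w: -8, v: 1/11, s1: 3/11, s2: 0, s3: 7/11.
The most negative is -8 in column w, so w enters.

w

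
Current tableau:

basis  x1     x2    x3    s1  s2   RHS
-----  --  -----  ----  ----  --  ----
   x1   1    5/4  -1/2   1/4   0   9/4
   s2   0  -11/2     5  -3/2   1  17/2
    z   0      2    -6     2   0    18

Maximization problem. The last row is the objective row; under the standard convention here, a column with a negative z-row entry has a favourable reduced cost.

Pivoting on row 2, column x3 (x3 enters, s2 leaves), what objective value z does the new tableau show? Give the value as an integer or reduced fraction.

141/5

Minimum ratio for x3: (17/2)/5 = 17/10.
z changes by −(z-row coeff of x3)·ratio = −(-6)·(17/10) = 51/5.
New z = 18 + (51/5) = 141/5.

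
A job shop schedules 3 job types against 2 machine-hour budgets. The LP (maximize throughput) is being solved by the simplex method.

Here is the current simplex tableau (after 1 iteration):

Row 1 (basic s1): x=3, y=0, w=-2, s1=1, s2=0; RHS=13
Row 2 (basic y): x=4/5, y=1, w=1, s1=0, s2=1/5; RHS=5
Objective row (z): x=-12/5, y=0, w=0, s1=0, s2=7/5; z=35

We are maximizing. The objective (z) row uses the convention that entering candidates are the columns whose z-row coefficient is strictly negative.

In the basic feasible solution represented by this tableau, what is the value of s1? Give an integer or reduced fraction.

s1 is basic (row 1); its value is the RHS of that row: 13.

13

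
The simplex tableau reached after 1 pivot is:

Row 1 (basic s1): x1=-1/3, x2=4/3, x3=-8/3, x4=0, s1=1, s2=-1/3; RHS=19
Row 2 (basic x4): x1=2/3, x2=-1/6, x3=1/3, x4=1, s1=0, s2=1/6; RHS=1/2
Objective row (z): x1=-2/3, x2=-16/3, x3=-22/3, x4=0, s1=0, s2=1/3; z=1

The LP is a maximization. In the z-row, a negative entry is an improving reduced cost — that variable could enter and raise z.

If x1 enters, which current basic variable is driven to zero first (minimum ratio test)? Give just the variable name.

x4

Ratios: row 1 (s1): entry -1/3 ≤ 0, skip; row 2 (x4): (1/2)/(2/3) = 3/4.
Minimum ratio 3/4 is in the x4 row, so x4 leaves.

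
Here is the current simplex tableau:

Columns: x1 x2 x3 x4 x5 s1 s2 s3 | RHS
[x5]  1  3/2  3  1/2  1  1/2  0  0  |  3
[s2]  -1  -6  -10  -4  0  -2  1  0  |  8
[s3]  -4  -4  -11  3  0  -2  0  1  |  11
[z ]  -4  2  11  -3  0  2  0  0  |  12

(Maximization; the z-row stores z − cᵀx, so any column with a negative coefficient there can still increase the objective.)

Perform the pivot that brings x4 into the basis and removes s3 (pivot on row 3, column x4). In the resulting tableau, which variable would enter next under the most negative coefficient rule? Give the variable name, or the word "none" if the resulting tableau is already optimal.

Pivot element 3. New z-row = old z-row − (-3)·(row 3/3).
Updated z-row coefficients: x1: -8, x2: -2, x3: 0, x4: 0, x5: 0, s1: 0, s2: 0, s3: 1.
The most negative is -8 in column x1, so x1 would enter next.

x1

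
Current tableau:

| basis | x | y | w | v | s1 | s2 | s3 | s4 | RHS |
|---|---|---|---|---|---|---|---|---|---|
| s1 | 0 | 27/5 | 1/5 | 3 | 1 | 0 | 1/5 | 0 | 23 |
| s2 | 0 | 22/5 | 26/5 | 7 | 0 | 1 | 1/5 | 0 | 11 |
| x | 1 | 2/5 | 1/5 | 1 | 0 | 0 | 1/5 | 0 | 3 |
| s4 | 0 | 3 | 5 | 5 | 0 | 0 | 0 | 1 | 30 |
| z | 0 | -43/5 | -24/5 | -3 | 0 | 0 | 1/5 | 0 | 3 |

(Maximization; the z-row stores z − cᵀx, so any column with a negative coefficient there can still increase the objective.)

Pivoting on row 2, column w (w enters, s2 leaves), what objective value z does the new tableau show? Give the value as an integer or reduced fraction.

Minimum ratio for w: 11/(26/5) = 55/26.
z changes by −(z-row coeff of w)·ratio = −(-24/5)·(55/26) = 132/13.
New z = 3 + (132/13) = 171/13.

171/13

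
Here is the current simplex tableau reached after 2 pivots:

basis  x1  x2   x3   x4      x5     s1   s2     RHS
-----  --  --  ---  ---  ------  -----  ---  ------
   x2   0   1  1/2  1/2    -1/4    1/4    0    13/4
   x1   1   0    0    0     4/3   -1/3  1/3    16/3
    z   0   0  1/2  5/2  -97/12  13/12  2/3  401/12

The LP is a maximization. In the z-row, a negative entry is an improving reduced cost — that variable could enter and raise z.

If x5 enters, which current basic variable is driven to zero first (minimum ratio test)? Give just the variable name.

Ratios: row 1 (x2): entry -1/4 ≤ 0, skip; row 2 (x1): (16/3)/(4/3) = 4.
Minimum ratio 4 is in the x1 row, so x1 leaves.

x1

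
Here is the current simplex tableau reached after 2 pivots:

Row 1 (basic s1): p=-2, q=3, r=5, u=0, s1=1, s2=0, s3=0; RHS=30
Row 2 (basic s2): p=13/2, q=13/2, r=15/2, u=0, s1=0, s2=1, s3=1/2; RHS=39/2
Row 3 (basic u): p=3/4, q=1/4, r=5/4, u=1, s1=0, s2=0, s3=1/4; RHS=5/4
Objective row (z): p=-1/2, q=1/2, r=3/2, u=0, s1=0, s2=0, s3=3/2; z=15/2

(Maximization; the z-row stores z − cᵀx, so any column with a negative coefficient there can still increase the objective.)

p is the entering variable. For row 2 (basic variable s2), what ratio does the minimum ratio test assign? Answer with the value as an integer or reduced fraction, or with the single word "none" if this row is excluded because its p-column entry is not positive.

Ratio = RHS / (p entry) = (39/2) / (13/2) = 3.

3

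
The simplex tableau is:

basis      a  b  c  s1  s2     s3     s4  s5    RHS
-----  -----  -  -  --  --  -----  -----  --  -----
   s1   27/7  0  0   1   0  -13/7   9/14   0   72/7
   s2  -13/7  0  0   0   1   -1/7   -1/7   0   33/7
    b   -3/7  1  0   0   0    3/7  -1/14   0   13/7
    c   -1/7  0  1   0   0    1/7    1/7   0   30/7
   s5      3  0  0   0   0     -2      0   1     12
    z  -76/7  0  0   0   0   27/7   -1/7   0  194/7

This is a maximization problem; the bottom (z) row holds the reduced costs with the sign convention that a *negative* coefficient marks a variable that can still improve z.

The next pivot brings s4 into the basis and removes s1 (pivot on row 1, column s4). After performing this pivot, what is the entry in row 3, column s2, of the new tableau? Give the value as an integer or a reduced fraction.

0

Pivot element is row 1, column s4: 9/14.
Normalize row 1: new (row 1, s2) = 0/(9/14) = 0.
row 3 ← row 3 − (-1/14)·(new row 1): 0 − (-1/14)·0 = 0.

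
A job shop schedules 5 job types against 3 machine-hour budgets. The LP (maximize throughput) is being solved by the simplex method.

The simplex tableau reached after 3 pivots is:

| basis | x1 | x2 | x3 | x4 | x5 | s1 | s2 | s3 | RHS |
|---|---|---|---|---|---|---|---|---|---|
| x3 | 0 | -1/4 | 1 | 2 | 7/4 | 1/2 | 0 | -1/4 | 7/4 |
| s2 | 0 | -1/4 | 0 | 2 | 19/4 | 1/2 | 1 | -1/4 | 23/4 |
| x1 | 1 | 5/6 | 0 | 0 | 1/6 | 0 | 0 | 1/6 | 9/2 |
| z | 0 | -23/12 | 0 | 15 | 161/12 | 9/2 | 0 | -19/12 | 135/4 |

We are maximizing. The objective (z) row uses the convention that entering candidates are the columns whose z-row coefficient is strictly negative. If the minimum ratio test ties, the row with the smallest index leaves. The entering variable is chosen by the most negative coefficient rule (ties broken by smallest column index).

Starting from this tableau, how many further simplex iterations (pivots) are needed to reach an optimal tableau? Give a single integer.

2

pivot: x2 in, x1 out → z = 441/10
pivot: s3 in, x2 out → z = 153/2
No improving column remains; optimal.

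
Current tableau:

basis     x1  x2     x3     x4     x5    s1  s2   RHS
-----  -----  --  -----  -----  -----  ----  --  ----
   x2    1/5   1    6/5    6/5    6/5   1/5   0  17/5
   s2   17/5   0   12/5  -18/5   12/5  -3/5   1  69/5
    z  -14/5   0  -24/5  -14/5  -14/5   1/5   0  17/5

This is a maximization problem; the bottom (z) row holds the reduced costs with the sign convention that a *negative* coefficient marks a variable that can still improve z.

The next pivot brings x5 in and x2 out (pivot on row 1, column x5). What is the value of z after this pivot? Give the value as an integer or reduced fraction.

34/3

Minimum ratio for x5: (17/5)/(6/5) = 17/6.
z changes by −(z-row coeff of x5)·ratio = −(-14/5)·(17/6) = 119/15.
New z = 17/5 + (119/15) = 34/3.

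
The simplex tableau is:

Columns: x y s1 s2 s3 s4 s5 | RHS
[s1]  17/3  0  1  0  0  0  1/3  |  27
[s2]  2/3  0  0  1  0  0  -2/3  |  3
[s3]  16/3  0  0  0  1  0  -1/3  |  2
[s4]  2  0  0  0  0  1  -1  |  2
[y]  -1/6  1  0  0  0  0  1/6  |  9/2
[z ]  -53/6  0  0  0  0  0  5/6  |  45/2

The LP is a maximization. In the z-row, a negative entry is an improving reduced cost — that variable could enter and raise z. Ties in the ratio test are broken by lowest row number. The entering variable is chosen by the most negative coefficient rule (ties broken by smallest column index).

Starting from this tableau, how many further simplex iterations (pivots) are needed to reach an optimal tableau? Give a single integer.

1

pivot: x in, s3 out → z = 413/16
No improving column remains; optimal.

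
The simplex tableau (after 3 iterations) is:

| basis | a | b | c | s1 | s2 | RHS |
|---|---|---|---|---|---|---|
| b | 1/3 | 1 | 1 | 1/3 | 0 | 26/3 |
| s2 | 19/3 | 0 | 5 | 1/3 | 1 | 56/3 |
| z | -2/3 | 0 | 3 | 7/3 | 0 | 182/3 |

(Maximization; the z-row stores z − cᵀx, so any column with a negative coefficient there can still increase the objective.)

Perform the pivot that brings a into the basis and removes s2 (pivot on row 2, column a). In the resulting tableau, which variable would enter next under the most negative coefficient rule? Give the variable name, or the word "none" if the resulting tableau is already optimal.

Pivot element 19/3. New z-row = old z-row − (-2/3)·(row 2/(19/3)).
Updated z-row coefficients: a: 0, b: 0, c: 67/19, s1: 45/19, s2: 2/19.
No coefficient is strictly negative; the tableau after this pivot is optimal.

none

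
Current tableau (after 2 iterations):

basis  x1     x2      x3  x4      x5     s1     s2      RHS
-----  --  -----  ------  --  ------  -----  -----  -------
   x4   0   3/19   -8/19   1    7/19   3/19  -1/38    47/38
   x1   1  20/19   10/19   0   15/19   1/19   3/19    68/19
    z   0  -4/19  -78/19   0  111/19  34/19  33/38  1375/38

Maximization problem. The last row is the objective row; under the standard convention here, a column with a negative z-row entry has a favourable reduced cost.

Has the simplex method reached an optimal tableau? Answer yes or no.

Column x2 has objective-row coefficient -4/19, which is negative; an improving pivot exists, so not yet optimal.

no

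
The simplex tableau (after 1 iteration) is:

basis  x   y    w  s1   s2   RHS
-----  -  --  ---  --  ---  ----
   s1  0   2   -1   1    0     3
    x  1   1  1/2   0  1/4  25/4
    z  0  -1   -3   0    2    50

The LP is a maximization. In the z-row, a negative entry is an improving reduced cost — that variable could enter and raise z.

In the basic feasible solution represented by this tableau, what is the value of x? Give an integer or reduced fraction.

x is basic (row 2); its value is the RHS of that row: 25/4.

25/4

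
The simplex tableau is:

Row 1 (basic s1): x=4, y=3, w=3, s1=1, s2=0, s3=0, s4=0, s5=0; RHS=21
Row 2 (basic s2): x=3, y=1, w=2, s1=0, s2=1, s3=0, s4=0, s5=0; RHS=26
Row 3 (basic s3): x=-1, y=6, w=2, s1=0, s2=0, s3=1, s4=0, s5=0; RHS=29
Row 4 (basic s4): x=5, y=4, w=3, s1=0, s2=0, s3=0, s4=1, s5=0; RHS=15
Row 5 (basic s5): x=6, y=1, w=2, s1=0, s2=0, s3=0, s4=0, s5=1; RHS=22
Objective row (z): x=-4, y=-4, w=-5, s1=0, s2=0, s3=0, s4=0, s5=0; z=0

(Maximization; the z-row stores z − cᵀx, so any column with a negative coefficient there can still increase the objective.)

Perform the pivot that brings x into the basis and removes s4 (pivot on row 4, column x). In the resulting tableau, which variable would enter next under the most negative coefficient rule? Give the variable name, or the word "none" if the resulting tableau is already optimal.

w

Pivot element 5. New z-row = old z-row − (-4)·(row 4/5).
Updated z-row coefficients: x: 0, y: -4/5, w: -13/5, s1: 0, s2: 0, s3: 0, s4: 4/5, s5: 0.
The most negative is -13/5 in column w, so w would enter next.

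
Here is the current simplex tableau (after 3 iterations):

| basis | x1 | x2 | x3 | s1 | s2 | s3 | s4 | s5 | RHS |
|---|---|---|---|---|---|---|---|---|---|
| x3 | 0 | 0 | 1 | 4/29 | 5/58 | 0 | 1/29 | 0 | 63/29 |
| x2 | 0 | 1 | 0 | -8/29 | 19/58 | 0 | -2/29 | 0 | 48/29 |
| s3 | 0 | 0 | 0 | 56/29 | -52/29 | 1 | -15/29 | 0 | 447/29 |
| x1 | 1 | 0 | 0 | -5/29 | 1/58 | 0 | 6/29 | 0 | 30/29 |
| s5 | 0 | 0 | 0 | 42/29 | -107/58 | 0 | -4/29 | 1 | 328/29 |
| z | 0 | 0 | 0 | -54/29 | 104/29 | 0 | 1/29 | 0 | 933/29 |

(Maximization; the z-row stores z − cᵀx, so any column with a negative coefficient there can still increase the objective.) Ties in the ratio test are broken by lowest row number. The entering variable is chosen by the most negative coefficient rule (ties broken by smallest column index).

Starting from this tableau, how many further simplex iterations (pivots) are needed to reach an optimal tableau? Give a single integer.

pivot: s1 in, s5 out → z = 327/7
pivot: s4 in, x1 out → z = 97/2
No improving column remains; optimal.

2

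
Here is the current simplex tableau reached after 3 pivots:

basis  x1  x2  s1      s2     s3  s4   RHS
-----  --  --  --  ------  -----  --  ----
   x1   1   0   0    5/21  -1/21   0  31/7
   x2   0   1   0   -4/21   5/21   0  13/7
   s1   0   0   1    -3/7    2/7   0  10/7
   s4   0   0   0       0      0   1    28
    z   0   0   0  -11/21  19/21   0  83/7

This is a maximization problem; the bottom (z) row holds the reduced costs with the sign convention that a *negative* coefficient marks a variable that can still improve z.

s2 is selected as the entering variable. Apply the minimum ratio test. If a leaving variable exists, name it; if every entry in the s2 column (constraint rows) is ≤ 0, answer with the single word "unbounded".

Ratios: row 1 (x1): (31/7)/(5/21) = 93/5; row 2 (x2): entry -4/21 ≤ 0, skip; row 3 (s1): entry -3/7 ≤ 0, skip; row 4 (s4): entry 0 ≤ 0, skip.
Minimum ratio is in the x1 row, so x1 leaves.

x1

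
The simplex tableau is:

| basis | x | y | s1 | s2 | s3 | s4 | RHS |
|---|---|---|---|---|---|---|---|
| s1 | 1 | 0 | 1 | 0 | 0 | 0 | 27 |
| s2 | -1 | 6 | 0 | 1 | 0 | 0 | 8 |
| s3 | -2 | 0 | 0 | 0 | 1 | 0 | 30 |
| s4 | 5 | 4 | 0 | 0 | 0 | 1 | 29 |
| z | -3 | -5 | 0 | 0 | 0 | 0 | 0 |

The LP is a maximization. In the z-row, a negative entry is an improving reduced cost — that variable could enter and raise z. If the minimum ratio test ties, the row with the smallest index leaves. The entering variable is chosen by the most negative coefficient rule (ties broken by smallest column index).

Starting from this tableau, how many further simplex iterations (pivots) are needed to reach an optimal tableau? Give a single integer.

2

pivot: y in, s2 out → z = 20/3
pivot: x in, s4 out → z = 771/34
No improving column remains; optimal.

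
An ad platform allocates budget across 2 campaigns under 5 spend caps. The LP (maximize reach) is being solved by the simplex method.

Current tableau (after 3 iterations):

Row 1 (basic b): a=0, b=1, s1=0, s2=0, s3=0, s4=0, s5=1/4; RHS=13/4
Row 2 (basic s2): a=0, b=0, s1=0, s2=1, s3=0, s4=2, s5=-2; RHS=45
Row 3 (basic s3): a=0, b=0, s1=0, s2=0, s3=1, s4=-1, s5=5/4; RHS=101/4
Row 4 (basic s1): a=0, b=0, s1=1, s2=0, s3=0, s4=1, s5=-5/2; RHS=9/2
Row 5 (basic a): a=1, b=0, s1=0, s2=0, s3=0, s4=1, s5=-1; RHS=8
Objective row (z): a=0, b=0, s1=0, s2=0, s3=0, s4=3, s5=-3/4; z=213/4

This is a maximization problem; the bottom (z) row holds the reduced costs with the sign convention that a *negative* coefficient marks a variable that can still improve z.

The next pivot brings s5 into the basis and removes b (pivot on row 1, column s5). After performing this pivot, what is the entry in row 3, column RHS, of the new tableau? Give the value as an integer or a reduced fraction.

Pivot element is row 1, column s5: 1/4.
Normalize row 1: new (row 1, RHS) = (13/4)/(1/4) = 13.
row 3 ← row 3 − (5/4)·(new row 1): 101/4 − (5/4)·13 = 9.

9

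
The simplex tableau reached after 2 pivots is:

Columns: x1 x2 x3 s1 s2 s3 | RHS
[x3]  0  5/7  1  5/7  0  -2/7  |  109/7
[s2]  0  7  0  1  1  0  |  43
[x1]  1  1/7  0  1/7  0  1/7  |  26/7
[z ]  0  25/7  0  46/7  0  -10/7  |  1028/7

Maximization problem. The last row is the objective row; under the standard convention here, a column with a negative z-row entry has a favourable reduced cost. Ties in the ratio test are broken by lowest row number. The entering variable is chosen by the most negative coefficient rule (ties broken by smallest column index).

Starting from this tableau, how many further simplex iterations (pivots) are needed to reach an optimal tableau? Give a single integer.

1

pivot: s3 in, x1 out → z = 184
No improving column remains; optimal.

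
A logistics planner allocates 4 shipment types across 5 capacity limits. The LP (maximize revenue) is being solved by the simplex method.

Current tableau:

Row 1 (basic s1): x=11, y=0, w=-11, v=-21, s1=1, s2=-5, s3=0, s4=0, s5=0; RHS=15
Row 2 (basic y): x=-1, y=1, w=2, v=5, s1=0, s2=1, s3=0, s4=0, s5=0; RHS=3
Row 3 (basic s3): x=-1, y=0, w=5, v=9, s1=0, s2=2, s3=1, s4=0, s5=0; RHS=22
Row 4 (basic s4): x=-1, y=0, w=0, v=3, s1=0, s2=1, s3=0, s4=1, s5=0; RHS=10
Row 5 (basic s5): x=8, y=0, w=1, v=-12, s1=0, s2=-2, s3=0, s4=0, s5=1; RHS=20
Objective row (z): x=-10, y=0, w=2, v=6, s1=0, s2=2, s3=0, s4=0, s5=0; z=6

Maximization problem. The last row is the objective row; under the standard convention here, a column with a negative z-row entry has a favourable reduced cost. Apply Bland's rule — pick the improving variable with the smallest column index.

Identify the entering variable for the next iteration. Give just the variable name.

Objective-row coefficients: x: -10, y: 0, w: 2, v: 6, s1: 0, s2: 2, s3: 0, s4: 0, s5: 0.
Improving columns: x. Bland's rule picks the smallest column index → x.

x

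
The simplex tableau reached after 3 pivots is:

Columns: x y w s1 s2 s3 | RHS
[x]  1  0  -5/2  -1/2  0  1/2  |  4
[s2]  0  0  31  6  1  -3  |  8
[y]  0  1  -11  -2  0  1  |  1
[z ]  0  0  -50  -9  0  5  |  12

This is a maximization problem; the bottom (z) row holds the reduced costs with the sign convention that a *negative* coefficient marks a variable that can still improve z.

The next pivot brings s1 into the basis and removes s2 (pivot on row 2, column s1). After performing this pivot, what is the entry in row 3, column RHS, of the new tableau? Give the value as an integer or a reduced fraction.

11/3

Pivot element is row 2, column s1: 6.
Normalize row 2: new (row 2, RHS) = 8/6 = 4/3.
row 3 ← row 3 − (-2)·(new row 2): 1 − (-2)·(4/3) = 11/3.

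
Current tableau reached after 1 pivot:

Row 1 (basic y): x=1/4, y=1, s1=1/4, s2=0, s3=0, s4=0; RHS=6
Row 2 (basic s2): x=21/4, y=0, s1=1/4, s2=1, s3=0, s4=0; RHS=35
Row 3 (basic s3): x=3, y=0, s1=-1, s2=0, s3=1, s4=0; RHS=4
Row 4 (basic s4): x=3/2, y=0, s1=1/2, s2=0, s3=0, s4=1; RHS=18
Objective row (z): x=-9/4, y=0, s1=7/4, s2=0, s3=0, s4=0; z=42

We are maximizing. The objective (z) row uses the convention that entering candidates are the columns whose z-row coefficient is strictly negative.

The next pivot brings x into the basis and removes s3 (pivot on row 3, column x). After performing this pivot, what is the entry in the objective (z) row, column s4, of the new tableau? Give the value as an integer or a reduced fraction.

Pivot element is row 3, column x: 3.
Normalize row 3: new (row 3, s4) = 0/3 = 0.
z-row ← z-row − (-9/4)·(new row 3): 0 − (-9/4)·0 = 0.

0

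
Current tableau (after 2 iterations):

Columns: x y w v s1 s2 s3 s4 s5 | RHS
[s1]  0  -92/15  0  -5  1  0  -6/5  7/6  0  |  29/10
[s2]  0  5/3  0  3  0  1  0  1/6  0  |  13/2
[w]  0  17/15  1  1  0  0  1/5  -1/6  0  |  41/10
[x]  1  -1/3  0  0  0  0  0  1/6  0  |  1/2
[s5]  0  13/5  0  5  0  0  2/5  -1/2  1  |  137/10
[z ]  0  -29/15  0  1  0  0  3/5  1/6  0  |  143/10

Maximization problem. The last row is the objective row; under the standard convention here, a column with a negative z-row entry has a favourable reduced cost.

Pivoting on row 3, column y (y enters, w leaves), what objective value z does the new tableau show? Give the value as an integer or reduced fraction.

Minimum ratio for y: (41/10)/(17/15) = 123/34.
z changes by −(z-row coeff of y)·ratio = −(-29/15)·(123/34) = 1189/170.
New z = 143/10 + (1189/170) = 362/17.

362/17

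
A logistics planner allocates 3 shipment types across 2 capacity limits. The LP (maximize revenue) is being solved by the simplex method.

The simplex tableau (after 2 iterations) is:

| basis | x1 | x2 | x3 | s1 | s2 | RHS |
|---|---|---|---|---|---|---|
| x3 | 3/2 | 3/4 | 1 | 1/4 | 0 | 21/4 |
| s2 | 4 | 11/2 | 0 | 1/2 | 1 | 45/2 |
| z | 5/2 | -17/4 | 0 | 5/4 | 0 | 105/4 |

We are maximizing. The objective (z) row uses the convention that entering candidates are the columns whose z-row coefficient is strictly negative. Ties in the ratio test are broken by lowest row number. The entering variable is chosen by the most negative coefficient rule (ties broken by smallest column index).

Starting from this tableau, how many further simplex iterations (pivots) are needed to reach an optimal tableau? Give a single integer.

1

pivot: x2 in, s2 out → z = 480/11
No improving column remains; optimal.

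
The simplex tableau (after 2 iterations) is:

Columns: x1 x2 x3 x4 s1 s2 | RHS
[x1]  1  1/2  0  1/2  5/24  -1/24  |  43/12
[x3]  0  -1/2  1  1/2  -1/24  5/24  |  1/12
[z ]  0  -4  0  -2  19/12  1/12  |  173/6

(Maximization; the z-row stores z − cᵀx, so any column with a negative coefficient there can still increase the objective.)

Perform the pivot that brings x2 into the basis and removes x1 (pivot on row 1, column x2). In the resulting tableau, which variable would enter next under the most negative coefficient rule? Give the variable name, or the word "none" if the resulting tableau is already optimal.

Pivot element 1/2. New z-row = old z-row − (-4)·(row 1/(1/2)).
Updated z-row coefficients: x1: 8, x2: 0, x3: 0, x4: 2, s1: 13/4, s2: -1/4.
The most negative is -1/4 in column s2, so s2 would enter next.

s2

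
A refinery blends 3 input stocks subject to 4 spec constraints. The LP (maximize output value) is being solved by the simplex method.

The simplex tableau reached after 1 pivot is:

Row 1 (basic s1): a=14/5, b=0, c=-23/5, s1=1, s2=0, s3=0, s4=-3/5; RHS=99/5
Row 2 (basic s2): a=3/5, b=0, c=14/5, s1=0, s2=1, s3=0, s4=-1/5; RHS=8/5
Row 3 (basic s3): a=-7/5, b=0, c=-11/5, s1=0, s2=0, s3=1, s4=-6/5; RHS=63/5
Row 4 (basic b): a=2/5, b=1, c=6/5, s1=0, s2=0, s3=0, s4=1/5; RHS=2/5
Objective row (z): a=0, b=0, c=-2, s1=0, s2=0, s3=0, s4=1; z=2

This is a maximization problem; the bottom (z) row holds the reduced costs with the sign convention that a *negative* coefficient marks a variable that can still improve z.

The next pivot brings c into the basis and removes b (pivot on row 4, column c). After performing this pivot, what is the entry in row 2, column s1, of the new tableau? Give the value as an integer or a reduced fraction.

0

Pivot element is row 4, column c: 6/5.
Normalize row 4: new (row 4, s1) = 0/(6/5) = 0.
row 2 ← row 2 − (14/5)·(new row 4): 0 − (14/5)·0 = 0.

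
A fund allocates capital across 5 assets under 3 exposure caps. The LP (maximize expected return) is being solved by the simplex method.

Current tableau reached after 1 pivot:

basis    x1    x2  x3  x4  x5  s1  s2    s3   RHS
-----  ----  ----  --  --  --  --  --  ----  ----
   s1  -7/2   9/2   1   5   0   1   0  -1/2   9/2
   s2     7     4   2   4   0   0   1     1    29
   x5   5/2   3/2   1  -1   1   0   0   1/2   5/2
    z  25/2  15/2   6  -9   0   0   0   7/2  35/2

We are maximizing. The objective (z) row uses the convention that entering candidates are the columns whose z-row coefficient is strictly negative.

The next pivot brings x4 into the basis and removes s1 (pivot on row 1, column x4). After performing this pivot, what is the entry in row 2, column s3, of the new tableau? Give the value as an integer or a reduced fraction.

7/5

Pivot element is row 1, column x4: 5.
Normalize row 1: new (row 1, s3) = (-1/2)/5 = -1/10.
row 2 ← row 2 − 4·(new row 1): 1 − 4·(-1/10) = 7/5.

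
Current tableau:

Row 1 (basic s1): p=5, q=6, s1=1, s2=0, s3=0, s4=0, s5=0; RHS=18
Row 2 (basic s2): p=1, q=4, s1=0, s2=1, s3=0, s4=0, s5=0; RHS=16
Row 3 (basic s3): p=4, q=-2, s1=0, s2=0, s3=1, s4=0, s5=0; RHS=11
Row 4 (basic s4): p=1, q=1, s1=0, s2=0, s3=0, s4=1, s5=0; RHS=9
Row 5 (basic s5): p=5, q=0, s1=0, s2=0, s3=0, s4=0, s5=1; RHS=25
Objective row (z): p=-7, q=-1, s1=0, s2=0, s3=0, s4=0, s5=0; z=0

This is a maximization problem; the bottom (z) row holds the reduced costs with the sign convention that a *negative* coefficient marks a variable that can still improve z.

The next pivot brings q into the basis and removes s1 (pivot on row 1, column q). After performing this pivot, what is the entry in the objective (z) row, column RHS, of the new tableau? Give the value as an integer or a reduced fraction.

Pivot element is row 1, column q: 6.
Normalize row 1: new (row 1, RHS) = 18/6 = 3.
z-row ← z-row − (-1)·(new row 1): 0 − (-1)·3 = 3.

3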